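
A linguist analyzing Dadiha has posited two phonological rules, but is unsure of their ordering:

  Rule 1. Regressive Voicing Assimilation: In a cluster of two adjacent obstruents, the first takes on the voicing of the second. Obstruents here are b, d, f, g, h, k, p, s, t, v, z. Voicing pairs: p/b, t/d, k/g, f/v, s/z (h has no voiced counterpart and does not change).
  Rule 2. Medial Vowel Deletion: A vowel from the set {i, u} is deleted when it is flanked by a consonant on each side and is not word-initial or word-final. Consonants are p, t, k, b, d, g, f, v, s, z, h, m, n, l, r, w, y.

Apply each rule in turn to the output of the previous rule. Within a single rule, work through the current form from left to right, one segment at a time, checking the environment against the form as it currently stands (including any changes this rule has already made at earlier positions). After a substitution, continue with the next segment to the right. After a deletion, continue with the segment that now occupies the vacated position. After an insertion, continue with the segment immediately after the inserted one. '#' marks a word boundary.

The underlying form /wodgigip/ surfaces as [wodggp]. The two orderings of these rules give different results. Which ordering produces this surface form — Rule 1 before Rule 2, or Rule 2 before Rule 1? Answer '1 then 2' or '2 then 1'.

1 then 2

Order 1 then 2:
  1 Regressive Voicing Assimilation: no change — [wodgigip]
  2 Medial Vowel Deletion: [wodgigip] → [wodggp]
  result: [wodggp]
Order 2 then 1:
  2 Medial Vowel Deletion: [wodgigip] → [wodggp]
  1 Regressive Voicing Assimilation: [wodggp] → [wodgkp]
  result: [wodgkp]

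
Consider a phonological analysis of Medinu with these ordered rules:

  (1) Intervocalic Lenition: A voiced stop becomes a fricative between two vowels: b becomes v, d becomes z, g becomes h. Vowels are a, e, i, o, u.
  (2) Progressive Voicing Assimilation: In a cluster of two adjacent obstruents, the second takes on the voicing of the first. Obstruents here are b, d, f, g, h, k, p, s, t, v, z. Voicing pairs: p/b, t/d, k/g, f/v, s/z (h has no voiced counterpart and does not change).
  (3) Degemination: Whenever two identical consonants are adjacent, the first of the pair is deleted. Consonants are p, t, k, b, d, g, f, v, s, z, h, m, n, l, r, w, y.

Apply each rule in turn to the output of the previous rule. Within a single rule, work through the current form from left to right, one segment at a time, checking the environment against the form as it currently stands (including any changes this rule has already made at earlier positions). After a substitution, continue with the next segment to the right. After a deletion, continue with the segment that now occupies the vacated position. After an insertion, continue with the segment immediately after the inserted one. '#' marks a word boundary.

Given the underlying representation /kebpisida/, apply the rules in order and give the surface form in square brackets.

(1) Intervocalic Lenition: [kebpisida] → [kebpisiza]
(2) Progressive Voicing Assimilation: [kebpisiza] → [kebbisiza]
(3) Degemination: [kebbisiza] → [kebisiza]

[kebisiza]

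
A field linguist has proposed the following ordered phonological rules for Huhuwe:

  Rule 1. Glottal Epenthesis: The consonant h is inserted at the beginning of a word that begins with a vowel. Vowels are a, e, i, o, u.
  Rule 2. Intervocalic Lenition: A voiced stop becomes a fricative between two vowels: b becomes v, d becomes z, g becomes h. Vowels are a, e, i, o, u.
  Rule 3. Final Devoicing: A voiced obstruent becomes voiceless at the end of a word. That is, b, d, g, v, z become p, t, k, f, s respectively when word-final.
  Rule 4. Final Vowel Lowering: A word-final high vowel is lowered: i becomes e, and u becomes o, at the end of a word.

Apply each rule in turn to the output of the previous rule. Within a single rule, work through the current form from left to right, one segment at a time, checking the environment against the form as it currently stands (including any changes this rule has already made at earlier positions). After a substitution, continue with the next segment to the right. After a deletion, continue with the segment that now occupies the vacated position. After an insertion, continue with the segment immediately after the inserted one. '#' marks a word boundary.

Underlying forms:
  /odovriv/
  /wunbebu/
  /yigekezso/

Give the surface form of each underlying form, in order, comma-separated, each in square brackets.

[hozovrif], [wunbevo], [yihekezso]

/odovriv/:
  Rule 1 Glottal Epenthesis: [odovriv] → [hodovriv]
  Rule 2 Intervocalic Lenition: [hodovriv] → [hozovriv]
  Rule 3 Final Devoicing: [hozovriv] → [hozovrif]
  Rule 4 Final Vowel Lowering: no change — [hozovrif]
/wunbebu/:
  Rule 1 Glottal Epenthesis: no change — [wunbebu]
  Rule 2 Intervocalic Lenition: [wunbebu] → [wunbevu]
  Rule 3 Final Devoicing: no change — [wunbevu]
  Rule 4 Final Vowel Lowering: [wunbevu] → [wunbevo]
/yigekezso/:
  Rule 1 Glottal Epenthesis: no change — [yigekezso]
  Rule 2 Intervocalic Lenition: [yigekezso] → [yihekezso]
  Rule 3 Final Devoicing: no change — [yihekezso]
  Rule 4 Final Vowel Lowering: no change — [yihekezso]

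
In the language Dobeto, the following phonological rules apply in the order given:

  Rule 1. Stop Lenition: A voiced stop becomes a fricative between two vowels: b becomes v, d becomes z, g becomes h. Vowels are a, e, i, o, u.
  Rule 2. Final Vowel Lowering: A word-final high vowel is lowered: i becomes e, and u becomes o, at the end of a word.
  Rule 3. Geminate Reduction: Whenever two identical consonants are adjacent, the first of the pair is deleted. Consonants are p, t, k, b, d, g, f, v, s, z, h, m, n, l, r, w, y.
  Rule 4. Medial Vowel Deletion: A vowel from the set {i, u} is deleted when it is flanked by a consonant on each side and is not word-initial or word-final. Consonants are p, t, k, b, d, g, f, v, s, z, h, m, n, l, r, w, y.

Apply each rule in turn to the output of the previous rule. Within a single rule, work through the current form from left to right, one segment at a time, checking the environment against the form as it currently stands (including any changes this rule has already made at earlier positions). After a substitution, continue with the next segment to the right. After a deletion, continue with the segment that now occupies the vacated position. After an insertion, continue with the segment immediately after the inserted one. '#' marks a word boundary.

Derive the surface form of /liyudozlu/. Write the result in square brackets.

Rule 1 Stop Lenition: [liyudozlu] → [liyuzozlu]
Rule 2 Final Vowel Lowering: [liyuzozlu] → [liyuzozlo]
Rule 3 Geminate Reduction: no change — [liyuzozlo]
Rule 4 Medial Vowel Deletion: [liyuzozlo] → [lyzozlo]

[lyzozlo]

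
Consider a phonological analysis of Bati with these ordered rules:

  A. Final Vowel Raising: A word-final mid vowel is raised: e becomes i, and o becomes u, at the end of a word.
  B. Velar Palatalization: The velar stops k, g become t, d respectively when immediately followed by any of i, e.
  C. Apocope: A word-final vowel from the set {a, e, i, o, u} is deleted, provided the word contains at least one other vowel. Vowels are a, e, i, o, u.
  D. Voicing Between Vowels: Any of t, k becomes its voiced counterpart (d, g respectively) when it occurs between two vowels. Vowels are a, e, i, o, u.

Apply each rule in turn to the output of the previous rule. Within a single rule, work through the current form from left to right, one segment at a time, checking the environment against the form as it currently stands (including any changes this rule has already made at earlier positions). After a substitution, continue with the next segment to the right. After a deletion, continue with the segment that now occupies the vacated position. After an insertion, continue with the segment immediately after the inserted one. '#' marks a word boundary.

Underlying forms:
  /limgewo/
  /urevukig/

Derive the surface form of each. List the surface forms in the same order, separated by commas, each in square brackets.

/limgewo/:
  A Final Vowel Raising: [limgewo] → [limgewu]
  B Velar Palatalization: [limgewu] → [limdewu]
  C Apocope: [limdewu] → [limdew]
  D Voicing Between Vowels: no change — [limdew]
/urevukig/:
  A Final Vowel Raising: no change — [urevukig]
  B Velar Palatalization: [urevukig] → [urevutig]
  C Apocope: no change — [urevutig]
  D Voicing Between Vowels: [urevutig] → [urevudig]

[limdew], [urevudig]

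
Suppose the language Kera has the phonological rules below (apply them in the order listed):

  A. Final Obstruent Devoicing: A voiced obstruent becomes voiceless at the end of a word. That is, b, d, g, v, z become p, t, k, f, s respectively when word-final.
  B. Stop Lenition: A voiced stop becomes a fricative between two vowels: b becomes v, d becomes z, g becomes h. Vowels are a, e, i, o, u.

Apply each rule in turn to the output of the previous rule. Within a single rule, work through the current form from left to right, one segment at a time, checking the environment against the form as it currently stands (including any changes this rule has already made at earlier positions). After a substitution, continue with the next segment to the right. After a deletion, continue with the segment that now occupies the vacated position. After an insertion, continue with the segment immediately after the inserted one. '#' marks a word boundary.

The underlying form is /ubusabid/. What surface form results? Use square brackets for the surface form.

[uvusavit]

A Final Obstruent Devoicing: [ubusabid] → [ubusabit]
B Stop Lenition: [ubusabit] → [uvusavit]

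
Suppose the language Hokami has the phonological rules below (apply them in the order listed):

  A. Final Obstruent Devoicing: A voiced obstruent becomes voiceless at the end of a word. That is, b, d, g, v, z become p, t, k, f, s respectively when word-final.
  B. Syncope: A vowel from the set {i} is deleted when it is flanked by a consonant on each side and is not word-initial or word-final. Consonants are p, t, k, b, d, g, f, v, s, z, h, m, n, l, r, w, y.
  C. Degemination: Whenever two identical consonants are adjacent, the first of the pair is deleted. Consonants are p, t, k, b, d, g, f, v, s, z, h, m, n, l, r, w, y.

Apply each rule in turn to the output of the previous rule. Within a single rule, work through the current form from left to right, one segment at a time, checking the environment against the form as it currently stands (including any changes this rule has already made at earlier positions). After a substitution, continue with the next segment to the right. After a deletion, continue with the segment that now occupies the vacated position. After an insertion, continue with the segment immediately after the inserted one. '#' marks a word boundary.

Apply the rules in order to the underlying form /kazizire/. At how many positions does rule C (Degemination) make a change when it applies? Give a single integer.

A Final Obstruent Devoicing: no change — [kazizire]
B Syncope: [kazizire] → [kazzre]
C Degemination: [kazzre] → [kazre]
Rule C changed 1 position(s).

1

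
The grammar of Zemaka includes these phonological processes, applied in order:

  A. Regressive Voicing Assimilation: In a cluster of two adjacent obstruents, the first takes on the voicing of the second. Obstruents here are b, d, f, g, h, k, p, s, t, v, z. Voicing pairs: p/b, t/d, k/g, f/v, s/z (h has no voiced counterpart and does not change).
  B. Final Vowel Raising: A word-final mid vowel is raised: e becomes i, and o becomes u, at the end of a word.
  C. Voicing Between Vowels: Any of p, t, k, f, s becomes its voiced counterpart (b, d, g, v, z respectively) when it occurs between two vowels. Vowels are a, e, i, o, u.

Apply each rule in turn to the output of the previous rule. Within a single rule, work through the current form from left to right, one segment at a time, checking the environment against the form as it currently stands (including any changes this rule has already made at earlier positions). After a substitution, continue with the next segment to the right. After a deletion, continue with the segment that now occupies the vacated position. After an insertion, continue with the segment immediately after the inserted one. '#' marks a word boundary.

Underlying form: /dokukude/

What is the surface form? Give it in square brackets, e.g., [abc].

A Regressive Voicing Assimilation: no change — [dokukude]
B Final Vowel Raising: [dokukude] → [dokukudi]
C Voicing Between Vowels: [dokukudi] → [dogugudi]

[dogugudi]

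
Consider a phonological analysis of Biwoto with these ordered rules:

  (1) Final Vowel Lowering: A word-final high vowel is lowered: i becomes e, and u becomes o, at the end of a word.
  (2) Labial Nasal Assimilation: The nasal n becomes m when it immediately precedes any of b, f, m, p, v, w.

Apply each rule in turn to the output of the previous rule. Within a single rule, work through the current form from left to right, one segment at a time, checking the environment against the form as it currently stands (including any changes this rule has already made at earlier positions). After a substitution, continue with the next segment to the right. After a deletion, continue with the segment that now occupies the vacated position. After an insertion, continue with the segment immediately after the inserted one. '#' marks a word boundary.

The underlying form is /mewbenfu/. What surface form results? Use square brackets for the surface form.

[mewbemfo]

(1) Final Vowel Lowering: [mewbenfu] → [mewbenfo]
(2) Labial Nasal Assimilation: [mewbenfo] → [mewbemfo]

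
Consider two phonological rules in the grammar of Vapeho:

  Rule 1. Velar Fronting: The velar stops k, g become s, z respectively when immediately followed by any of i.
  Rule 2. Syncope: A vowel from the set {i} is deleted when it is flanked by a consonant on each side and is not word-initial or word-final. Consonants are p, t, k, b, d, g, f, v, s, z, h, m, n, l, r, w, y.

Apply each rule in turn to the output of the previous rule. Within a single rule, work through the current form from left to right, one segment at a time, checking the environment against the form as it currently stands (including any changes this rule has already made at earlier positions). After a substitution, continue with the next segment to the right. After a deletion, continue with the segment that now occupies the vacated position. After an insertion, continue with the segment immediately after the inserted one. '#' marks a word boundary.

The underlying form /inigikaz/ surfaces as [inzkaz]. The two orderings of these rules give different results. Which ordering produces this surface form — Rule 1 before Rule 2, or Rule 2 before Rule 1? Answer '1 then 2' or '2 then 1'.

Order 1 then 2:
  1 Velar Fronting: [inigikaz] → [inizikaz]
  2 Syncope: [inizikaz] → [inzkaz]
  result: [inzkaz]
Order 2 then 1:
  2 Syncope: [inigikaz] → [ingkaz]
  1 Velar Fronting: no change — [ingkaz]
  result: [ingkaz]

1 then 2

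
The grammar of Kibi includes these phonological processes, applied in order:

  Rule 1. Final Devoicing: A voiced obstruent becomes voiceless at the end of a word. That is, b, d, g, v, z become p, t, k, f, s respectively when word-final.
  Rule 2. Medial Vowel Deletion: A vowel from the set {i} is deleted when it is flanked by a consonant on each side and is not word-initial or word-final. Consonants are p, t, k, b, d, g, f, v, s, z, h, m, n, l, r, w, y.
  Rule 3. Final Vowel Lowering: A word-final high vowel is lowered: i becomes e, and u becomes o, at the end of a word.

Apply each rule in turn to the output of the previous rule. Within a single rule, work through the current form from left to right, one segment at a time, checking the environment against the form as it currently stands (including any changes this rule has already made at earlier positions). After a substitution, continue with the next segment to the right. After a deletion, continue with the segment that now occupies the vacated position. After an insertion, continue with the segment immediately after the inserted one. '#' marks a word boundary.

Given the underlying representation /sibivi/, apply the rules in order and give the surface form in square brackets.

[sbve]

Rule 1 Final Devoicing: no change — [sibivi]
Rule 2 Medial Vowel Deletion: [sibivi] → [sbvi]
Rule 3 Final Vowel Lowering: [sbvi] → [sbve]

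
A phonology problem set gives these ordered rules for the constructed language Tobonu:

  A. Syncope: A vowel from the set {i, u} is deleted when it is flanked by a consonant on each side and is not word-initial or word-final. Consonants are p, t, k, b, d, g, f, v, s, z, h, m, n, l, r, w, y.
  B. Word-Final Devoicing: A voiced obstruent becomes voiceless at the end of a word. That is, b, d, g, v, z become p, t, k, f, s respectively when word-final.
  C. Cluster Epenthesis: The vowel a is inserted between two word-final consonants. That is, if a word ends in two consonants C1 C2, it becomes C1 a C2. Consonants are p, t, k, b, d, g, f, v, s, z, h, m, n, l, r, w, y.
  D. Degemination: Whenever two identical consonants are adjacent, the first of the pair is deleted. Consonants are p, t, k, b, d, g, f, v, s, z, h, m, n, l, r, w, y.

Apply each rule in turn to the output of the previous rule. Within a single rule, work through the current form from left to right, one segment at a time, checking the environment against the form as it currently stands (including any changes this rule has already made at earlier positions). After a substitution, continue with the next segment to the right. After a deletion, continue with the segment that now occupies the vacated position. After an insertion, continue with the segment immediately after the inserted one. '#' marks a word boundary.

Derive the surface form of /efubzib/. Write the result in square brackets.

A Syncope: [efubzib] → [efbzb]
B Word-Final Devoicing: [efbzb] → [efbzp]
C Cluster Epenthesis: [efbzp] → [efbzap]
D Degemination: no change — [efbzap]

[efbzap]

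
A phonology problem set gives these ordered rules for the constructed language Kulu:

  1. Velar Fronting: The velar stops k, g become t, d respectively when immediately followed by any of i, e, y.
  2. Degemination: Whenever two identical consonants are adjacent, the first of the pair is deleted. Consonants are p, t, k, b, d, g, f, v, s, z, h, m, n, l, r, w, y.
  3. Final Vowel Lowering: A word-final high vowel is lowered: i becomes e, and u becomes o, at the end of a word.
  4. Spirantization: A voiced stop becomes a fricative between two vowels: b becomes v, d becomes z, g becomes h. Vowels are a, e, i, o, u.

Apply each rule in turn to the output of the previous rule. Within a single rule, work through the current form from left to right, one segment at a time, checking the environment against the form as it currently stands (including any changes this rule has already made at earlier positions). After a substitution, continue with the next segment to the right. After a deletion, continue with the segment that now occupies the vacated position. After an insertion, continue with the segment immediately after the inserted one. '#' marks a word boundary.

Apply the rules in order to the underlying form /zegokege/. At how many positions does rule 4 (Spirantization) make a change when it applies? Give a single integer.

2

1 Velar Fronting: [zegokege] → [zegotede]
2 Degemination: no change — [zegotede]
3 Final Vowel Lowering: no change — [zegotede]
4 Spirantization: [zegotede] → [zehoteze]
Rule 4 changed 2 position(s).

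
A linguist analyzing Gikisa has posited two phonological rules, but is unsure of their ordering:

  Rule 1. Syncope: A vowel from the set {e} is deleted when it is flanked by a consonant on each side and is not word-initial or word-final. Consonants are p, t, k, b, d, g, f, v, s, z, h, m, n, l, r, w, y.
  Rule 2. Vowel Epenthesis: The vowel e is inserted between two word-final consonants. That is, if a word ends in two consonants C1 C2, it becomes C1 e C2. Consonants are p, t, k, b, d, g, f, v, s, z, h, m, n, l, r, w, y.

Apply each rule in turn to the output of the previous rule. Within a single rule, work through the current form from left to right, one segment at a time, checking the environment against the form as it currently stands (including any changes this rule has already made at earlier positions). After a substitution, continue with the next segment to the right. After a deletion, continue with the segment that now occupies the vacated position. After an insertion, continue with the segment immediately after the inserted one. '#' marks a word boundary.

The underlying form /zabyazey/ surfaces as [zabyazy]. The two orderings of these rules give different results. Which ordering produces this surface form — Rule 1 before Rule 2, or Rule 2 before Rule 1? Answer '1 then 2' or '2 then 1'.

Order 1 then 2:
  1 Syncope: [zabyazey] → [zabyazy]
  2 Vowel Epenthesis: [zabyazy] → [zabyazey]
  result: [zabyazey]
Order 2 then 1:
  2 Vowel Epenthesis: no change — [zabyazey]
  1 Syncope: [zabyazey] → [zabyazy]
  result: [zabyazy]

2 then 1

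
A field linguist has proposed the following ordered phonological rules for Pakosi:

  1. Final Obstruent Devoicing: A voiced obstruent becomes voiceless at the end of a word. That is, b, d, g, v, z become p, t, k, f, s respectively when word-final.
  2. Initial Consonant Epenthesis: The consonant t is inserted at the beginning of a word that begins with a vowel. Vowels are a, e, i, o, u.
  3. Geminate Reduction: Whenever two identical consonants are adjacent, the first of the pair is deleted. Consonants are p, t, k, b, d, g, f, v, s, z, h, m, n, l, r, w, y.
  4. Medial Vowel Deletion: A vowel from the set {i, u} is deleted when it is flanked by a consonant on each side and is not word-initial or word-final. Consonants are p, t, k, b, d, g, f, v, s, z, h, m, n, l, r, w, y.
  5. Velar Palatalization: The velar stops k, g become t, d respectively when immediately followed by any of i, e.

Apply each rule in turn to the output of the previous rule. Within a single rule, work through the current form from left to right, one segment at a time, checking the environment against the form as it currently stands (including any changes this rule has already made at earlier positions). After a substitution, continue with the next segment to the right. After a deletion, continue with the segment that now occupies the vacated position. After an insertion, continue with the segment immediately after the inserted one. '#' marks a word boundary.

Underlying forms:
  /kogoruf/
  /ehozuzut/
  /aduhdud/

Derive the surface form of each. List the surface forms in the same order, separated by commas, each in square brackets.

/kogoruf/:
  1 Final Obstruent Devoicing: no change — [kogoruf]
  2 Initial Consonant Epenthesis: no change — [kogoruf]
  3 Geminate Reduction: no change — [kogoruf]
  4 Medial Vowel Deletion: [kogoruf] → [kogorf]
  5 Velar Palatalization: no change — [kogorf]
/ehozuzut/:
  1 Final Obstruent Devoicing: no change — [ehozuzut]
  2 Initial Consonant Epenthesis: [ehozuzut] → [tehozuzut]
  3 Geminate Reduction: no change — [tehozuzut]
  4 Medial Vowel Deletion: [tehozuzut] → [tehozzt]
  5 Velar Palatalization: no change — [tehozzt]
/aduhdud/:
  1 Final Obstruent Devoicing: [aduhdud] → [aduhdut]
  2 Initial Consonant Epenthesis: [aduhdut] → [taduhdut]
  3 Geminate Reduction: no change — [taduhdut]
  4 Medial Vowel Deletion: [taduhdut] → [tadhdt]
  5 Velar Palatalization: no change — [tadhdt]

[kogorf], [tehozzt], [tadhdt]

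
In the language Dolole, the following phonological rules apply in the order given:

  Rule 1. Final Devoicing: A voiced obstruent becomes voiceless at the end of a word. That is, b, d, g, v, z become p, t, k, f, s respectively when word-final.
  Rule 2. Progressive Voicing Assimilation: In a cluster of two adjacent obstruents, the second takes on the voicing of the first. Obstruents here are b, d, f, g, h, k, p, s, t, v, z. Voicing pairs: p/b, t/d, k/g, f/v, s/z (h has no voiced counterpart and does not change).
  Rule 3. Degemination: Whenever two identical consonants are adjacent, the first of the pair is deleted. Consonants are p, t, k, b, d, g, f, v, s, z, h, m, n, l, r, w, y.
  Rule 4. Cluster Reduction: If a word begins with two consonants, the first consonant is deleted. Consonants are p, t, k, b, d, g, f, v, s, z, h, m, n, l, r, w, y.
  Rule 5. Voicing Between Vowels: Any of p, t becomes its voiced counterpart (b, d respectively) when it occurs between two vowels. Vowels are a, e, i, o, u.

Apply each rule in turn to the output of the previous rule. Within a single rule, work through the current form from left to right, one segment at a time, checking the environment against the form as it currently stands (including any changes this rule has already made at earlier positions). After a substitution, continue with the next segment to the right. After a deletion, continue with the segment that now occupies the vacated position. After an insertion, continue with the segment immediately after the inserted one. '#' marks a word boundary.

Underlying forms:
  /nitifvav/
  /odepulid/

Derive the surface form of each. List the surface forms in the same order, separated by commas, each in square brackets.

[nidifaf], [odebulit]

/nitifvav/:
  Rule 1 Final Devoicing: [nitifvav] → [nitifvaf]
  Rule 2 Progressive Voicing Assimilation: [nitifvaf] → [nitiffaf]
  Rule 3 Degemination: [nitiffaf] → [nitifaf]
  Rule 4 Cluster Reduction: no change — [nitifaf]
  Rule 5 Voicing Between Vowels: [nitifaf] → [nidifaf]
/odepulid/:
  Rule 1 Final Devoicing: [odepulid] → [odepulit]
  Rule 2 Progressive Voicing Assimilation: no change — [odepulit]
  Rule 3 Degemination: no change — [odepulit]
  Rule 4 Cluster Reduction: no change — [odepulit]
  Rule 5 Voicing Between Vowels: [odepulit] → [odebulit]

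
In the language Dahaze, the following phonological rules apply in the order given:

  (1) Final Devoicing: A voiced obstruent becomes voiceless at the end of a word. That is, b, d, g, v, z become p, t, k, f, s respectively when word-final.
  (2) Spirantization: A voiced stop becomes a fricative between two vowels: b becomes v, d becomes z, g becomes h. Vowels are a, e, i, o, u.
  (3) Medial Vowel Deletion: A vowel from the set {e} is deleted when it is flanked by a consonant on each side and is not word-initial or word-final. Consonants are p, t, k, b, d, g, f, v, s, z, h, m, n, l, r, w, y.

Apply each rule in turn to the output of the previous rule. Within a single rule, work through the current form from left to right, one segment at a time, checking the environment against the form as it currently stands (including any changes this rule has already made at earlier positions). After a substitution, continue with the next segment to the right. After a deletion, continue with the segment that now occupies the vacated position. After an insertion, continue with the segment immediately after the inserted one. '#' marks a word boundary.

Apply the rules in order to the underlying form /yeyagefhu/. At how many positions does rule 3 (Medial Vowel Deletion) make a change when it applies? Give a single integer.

(1) Final Devoicing: no change — [yeyagefhu]
(2) Spirantization: [yeyagefhu] → [yeyahefhu]
(3) Medial Vowel Deletion: [yeyahefhu] → [yyahfhu]
Rule 3 changed 2 position(s).

2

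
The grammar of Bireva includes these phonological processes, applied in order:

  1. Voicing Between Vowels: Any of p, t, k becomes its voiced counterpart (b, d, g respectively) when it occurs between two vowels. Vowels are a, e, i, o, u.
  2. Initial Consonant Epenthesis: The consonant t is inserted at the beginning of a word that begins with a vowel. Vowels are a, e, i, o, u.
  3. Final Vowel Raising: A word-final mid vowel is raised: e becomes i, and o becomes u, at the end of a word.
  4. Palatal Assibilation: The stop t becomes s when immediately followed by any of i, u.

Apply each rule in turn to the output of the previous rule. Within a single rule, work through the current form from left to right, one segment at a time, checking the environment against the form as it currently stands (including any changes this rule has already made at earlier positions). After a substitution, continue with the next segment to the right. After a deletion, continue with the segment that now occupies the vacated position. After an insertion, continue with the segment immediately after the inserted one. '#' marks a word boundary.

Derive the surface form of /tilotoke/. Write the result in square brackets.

[silodogi]

1 Voicing Between Vowels: [tilotoke] → [tilodoge]
2 Initial Consonant Epenthesis: no change — [tilodoge]
3 Final Vowel Raising: [tilodoge] → [tilodogi]
4 Palatal Assibilation: [tilodogi] → [silodogi]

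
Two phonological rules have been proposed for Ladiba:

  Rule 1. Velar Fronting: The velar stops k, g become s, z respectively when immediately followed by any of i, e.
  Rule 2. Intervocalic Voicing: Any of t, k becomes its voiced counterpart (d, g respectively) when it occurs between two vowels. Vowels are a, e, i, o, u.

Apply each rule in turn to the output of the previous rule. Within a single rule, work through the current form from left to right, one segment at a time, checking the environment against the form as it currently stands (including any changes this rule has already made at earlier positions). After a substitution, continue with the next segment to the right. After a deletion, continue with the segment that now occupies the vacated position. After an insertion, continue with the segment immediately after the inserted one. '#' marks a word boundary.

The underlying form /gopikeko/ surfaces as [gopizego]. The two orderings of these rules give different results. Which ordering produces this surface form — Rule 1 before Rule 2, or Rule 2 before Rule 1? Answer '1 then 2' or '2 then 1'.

Order 1 then 2:
  1 Velar Fronting: [gopikeko] → [gopiseko]
  2 Intervocalic Voicing: [gopiseko] → [gopisego]
  result: [gopisego]
Order 2 then 1:
  2 Intervocalic Voicing: [gopikeko] → [gopigego]
  1 Velar Fronting: [gopigego] → [gopizego]
  result: [gopizego]

2 then 1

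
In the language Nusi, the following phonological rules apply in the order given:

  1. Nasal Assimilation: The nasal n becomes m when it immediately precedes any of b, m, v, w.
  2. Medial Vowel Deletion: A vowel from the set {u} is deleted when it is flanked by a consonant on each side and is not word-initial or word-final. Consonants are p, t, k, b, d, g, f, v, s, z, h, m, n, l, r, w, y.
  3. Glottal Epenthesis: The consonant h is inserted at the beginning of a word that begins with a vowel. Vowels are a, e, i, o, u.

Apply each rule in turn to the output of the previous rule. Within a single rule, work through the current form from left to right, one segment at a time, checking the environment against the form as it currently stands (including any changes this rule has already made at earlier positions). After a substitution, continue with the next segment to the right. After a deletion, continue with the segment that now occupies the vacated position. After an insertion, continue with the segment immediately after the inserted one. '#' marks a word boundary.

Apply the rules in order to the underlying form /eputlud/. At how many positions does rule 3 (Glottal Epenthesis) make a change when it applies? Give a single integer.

1 Nasal Assimilation: no change — [eputlud]
2 Medial Vowel Deletion: [eputlud] → [eptld]
3 Glottal Epenthesis: [eptld] → [heptld]
Rule 3 changed 1 position(s).

1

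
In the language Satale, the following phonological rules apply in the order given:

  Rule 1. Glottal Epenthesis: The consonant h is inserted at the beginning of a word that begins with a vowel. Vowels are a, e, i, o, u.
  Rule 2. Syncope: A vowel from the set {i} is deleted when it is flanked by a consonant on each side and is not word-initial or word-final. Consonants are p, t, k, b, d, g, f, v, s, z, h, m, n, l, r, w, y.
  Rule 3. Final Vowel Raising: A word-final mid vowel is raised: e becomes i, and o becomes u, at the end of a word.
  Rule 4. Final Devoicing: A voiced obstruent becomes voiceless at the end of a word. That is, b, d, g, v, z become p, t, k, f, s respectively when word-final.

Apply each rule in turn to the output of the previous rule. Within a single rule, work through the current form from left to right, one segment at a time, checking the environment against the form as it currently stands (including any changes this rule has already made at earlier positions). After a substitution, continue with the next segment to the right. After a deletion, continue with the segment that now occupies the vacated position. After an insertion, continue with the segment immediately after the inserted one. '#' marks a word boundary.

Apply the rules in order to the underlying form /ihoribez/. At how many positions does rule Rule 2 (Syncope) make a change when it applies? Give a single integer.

Rule 1 Glottal Epenthesis: [ihoribez] → [hihoribez]
Rule 2 Syncope: [hihoribez] → [hhorbez]
Rule 3 Final Vowel Raising: no change — [hhorbez]
Rule 4 Final Devoicing: [hhorbez] → [hhorbes]
Rule Rule 2 changed 2 position(s).

2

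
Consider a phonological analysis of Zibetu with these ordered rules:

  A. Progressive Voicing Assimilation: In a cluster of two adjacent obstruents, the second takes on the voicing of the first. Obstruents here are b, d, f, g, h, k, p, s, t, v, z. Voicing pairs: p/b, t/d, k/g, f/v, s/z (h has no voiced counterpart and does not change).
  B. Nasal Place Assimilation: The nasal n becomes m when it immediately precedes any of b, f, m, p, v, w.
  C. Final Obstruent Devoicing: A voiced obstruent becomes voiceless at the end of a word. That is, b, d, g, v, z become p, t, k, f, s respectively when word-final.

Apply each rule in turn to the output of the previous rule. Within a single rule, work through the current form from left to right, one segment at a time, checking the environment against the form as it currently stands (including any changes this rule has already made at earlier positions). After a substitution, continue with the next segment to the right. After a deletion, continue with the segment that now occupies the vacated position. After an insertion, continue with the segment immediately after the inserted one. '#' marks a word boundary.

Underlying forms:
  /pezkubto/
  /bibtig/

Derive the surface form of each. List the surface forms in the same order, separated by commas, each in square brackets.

[pezgubdo], [bibdik]

/pezkubto/:
  A Progressive Voicing Assimilation: [pezkubto] → [pezgubdo]
  B Nasal Place Assimilation: no change — [pezgubdo]
  C Final Obstruent Devoicing: no change — [pezgubdo]
/bibtig/:
  A Progressive Voicing Assimilation: [bibtig] → [bibdig]
  B Nasal Place Assimilation: no change — [bibdig]
  C Final Obstruent Devoicing: [bibdig] → [bibdik]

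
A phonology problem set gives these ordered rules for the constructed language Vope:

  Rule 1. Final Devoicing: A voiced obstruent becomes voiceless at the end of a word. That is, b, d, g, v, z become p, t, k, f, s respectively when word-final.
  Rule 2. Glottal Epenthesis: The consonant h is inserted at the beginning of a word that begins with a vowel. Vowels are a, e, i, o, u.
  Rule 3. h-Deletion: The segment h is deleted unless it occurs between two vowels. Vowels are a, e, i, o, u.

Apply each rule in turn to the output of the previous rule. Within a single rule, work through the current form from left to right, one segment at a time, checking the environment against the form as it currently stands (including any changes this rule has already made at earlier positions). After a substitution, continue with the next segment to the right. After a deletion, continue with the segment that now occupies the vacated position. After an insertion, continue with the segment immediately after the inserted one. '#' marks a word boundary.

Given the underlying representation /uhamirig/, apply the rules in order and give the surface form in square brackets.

[uhamirik]

Rule 1 Final Devoicing: [uhamirig] → [uhamirik]
Rule 2 Glottal Epenthesis: [uhamirik] → [huhamirik]
Rule 3 h-Deletion: [huhamirik] → [uhamirik]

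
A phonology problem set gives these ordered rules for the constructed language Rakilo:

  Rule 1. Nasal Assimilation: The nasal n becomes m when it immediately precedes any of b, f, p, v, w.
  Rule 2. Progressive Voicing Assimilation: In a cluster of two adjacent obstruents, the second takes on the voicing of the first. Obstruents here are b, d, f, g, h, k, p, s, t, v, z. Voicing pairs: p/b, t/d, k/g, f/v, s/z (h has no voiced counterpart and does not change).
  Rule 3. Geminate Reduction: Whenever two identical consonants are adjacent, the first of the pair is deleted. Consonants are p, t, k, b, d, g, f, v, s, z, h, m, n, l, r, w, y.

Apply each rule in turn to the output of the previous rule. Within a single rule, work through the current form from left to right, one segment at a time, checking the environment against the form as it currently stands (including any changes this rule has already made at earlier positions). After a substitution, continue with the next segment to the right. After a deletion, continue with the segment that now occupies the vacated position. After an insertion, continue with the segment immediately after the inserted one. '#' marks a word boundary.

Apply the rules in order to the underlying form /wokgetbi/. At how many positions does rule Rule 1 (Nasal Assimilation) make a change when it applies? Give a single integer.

0

Rule 1 Nasal Assimilation: no change — [wokgetbi]
Rule 2 Progressive Voicing Assimilation: [wokgetbi] → [wokketpi]
Rule 3 Geminate Reduction: [wokketpi] → [woketpi]
Rule Rule 1 changed 0 position(s).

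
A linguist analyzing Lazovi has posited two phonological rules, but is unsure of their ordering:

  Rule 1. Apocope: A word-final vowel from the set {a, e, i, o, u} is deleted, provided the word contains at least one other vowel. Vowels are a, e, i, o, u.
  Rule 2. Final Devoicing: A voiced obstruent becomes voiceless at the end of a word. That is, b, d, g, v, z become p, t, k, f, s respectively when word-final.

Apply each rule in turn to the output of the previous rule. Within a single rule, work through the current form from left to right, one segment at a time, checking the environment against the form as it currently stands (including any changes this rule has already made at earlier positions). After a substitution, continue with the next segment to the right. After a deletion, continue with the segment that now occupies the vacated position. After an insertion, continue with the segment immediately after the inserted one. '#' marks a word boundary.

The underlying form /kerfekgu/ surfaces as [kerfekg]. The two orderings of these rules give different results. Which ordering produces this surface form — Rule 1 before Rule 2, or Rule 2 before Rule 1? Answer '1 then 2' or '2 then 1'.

2 then 1

Order 1 then 2:
  1 Apocope: [kerfekgu] → [kerfekg]
  2 Final Devoicing: [kerfekg] → [kerfekk]
  result: [kerfekk]
Order 2 then 1:
  2 Final Devoicing: no change — [kerfekgu]
  1 Apocope: [kerfekgu] → [kerfekg]
  result: [kerfekg]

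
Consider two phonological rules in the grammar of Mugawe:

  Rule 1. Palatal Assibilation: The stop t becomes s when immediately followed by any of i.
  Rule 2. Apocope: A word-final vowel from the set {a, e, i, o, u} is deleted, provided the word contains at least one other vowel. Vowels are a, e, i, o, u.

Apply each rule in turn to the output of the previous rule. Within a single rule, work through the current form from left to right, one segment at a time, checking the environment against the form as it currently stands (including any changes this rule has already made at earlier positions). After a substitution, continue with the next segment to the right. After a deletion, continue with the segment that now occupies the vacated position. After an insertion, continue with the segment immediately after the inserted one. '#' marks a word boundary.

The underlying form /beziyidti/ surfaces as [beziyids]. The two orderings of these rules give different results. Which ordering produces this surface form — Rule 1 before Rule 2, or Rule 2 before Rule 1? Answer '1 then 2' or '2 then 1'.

1 then 2

Order 1 then 2:
  1 Palatal Assibilation: [beziyidti] → [beziyidsi]
  2 Apocope: [beziyidsi] → [beziyids]
  result: [beziyids]
Order 2 then 1:
  2 Apocope: [beziyidti] → [beziyidt]
  1 Palatal Assibilation: no change — [beziyidt]
  result: [beziyidt]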